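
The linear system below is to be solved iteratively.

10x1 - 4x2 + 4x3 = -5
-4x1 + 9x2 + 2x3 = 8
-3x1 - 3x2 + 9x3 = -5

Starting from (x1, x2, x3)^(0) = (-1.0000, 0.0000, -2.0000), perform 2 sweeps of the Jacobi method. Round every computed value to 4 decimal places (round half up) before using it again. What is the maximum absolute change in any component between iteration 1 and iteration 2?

0.7296

Iteration 1:
  x1 = (-5 - (-4)·0.0000 - (4)·-2.0000) / (10) = 0.3000
  x2 = (8 - (-4)·-1.0000 - (2)·-2.0000) / (9) = 0.8889
  x3 = (-5 - (-3)·-1.0000 - (-3)·0.0000) / (9) = -0.8889
Iteration 2:
  x1 = (-5 - (-4)·0.8889 - (4)·-0.8889) / (10) = 0.2111
  x2 = (8 - (-4)·0.3000 - (2)·-0.8889) / (9) = 1.2198
  x3 = (-5 - (-3)·0.3000 - (-3)·0.8889) / (9) = -0.1593
Change: (-0.0889, 0.3309, 0.7296) → max |·| = 0.7296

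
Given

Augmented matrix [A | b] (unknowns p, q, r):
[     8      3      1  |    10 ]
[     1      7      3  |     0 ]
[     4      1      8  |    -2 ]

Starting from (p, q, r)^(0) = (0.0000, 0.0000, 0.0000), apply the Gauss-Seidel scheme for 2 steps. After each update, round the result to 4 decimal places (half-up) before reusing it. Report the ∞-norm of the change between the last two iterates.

Iteration 1:
  p = (10 - (3)·0.0000 - (1)·0.0000) / (8) = 1.2500
  q = (0 - (1)·1.2500 - (3)·0.0000) / (7) = -0.1786
  r = (-2 - (4)·1.2500 - (1)·-0.1786) / (8) = -0.8527
Iteration 2:
  p = (10 - (3)·-0.1786 - (1)·-0.8527) / (8) = 1.4236
  q = (0 - (1)·1.4236 - (3)·-0.8527) / (7) = 0.1621
  r = (-2 - (4)·1.4236 - (1)·0.1621) / (8) = -0.9821
Change: (0.1736, 0.3407, -0.1294) → max |·| = 0.3407

0.3407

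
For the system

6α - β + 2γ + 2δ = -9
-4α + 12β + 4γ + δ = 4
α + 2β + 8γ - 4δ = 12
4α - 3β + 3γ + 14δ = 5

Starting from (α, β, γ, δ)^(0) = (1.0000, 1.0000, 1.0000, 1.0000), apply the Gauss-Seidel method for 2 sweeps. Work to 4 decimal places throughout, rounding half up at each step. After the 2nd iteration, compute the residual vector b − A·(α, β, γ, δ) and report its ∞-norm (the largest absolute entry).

Iteration 1:
  α = (-9 - (-1)·1.0000 - (2)·1.0000 - (2)·1.0000) / (6) = -2.0000
  β = (4 - (-4)·-2.0000 - (4)·1.0000 - (1)·1.0000) / (12) = -0.7500
  γ = (12 - (1)·-2.0000 - (2)·-0.7500 - (-4)·1.0000) / (8) = 2.4375
  δ = (5 - (4)·-2.0000 - (-3)·-0.7500 - (3)·2.4375) / (14) = 0.2455
Iteration 2:
  α = (-9 - (-1)·-0.7500 - (2)·2.4375 - (2)·0.2455) / (6) = -2.5193
  β = (4 - (-4)·-2.5193 - (4)·2.4375 - (1)·0.2455) / (12) = -1.3394
  γ = (12 - (1)·-2.5193 - (2)·-1.3394 - (-4)·0.2455) / (8) = 2.2725
  δ = (5 - (4)·-2.5193 - (-3)·-1.3394 - (3)·2.2725) / (14) = 0.3030
Residual b − A·x = (-0.3746, 0.6026, 0.2301, -0.0005); ∞-norm = 0.6026

0.6026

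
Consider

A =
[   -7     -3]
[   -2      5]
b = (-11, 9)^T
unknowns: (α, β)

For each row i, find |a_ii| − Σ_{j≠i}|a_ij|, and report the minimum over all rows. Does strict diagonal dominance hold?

3

row 1: |-7| − (3) = 4
row 2: |5| − (2) = 3
minimum over rows = 3 → strictly diagonally dominant (convergence guaranteed)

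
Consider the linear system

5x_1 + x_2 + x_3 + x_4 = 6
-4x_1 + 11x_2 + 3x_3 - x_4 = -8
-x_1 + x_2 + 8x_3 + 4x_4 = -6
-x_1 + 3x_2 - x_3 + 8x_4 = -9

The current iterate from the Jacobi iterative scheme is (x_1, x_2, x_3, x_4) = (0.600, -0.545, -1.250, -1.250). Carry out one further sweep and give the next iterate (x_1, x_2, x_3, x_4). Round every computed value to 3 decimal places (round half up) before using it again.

(1.809, -0.282, 0.018, -1.002)

One sweep:
  x_1 = (6 - (1)·-0.545 - (1)·-1.250 - (1)·-1.250) / (5) = 1.809
  x_2 = (-8 - (-4)·0.600 - (3)·-1.250 - (-1)·-1.250) / (11) = -0.282
  x_3 = (-6 - (-1)·0.600 - (1)·-0.545 - (4)·-1.250) / (8) = 0.018
  x_4 = (-9 - (-1)·0.600 - (3)·-0.545 - (-1)·-1.250) / (8) = -1.002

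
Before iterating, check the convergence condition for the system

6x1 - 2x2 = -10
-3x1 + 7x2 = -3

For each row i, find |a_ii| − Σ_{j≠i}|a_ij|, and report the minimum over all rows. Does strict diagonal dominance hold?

4

row 1: |6| − (2) = 4
row 2: |7| − (3) = 4
minimum over rows = 4 → strictly diagonally dominant (convergence guaranteed)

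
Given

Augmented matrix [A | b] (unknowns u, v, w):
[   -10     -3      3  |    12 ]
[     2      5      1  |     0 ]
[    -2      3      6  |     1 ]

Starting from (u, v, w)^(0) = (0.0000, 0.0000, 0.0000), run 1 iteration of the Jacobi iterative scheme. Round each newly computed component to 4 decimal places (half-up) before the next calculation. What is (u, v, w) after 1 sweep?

(-1.2000, 0.0000, 0.1667)

Iteration 1:
  u = (12 - (-3)·0.0000 - (3)·0.0000) / (-10) = -1.2000
  v = (0 - (2)·0.0000 - (1)·0.0000) / (5) = 0.0000
  w = (1 - (-2)·0.0000 - (3)·0.0000) / (6) = 0.1667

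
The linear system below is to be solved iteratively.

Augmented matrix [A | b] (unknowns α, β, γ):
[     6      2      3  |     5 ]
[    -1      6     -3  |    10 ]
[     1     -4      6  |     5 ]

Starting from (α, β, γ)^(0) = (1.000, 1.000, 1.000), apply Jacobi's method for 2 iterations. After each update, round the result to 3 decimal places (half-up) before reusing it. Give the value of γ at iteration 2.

Iteration 1:
  α = (5 - (2)·1.000 - (3)·1.000) / (6) = 0.000
  β = (10 - (-1)·1.000 - (-3)·1.000) / (6) = 2.333
  γ = (5 - (1)·1.000 - (-4)·1.000) / (6) = 1.333
Iteration 2:
  α = (5 - (2)·2.333 - (3)·1.333) / (6) = -0.611
  β = (10 - (-1)·0.000 - (-3)·1.333) / (6) = 2.333
  γ = (5 - (1)·0.000 - (-4)·2.333) / (6) = 2.389

2.389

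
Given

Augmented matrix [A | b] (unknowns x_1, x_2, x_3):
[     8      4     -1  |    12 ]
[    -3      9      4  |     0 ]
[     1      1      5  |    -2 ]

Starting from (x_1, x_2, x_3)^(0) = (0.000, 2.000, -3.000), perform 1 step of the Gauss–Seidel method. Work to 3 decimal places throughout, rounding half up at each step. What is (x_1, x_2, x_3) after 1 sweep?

Iteration 1:
  x_1 = (12 - (4)·2.000 - (-1)·-3.000) / (8) = 0.125
  x_2 = (0 - (-3)·0.125 - (4)·-3.000) / (9) = 1.375
  x_3 = (-2 - (1)·0.125 - (1)·1.375) / (5) = -0.700

(0.125, 1.375, -0.700)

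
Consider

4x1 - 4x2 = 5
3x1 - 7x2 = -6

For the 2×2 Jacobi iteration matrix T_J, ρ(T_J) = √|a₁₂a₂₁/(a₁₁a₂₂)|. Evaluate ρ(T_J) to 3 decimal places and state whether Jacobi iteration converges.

a₁₂a₂₁/(a₁₁a₂₂) = (-4)·(3) / ((4)·(-7)) = 0.428571
ρ = √|0.428571| = √0.428571 = 0.655
ρ < 1, so Jacobi converges

0.655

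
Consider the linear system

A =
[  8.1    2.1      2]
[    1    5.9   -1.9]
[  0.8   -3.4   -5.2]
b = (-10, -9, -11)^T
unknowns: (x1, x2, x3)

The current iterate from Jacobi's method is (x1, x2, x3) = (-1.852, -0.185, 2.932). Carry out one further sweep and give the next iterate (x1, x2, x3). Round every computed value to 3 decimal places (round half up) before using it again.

One sweep:
  x1 = (-10 - (2.1)·-0.185 - (2)·2.932) / (8.1) = -1.911
  x2 = (-9 - (1)·-1.852 - (-1.9)·2.932) / (5.9) = -0.267
  x3 = (-11 - (0.8)·-1.852 - (-3.4)·-0.185) / (-5.2) = 1.951

(-1.911, -0.267, 1.951)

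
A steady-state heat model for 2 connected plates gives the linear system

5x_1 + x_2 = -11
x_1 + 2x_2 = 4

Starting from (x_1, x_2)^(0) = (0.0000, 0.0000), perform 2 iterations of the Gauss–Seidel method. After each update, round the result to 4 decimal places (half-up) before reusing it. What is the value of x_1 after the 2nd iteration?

-2.8200

Iteration 1:
  x_1 = (-11 - (1)·0.0000) / (5) = -2.2000
  x_2 = (4 - (1)·-2.2000) / (2) = 3.1000
Iteration 2:
  x_1 = (-11 - (1)·3.1000) / (5) = -2.8200
  x_2 = (4 - (1)·-2.8200) / (2) = 3.4100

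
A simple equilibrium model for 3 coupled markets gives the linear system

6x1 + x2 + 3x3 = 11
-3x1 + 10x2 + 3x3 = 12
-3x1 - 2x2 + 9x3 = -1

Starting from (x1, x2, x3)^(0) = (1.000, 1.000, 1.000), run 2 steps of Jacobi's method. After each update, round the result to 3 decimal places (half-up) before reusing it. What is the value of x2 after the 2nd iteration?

1.417

Iteration 1:
  x1 = (11 - (1)·1.000 - (3)·1.000) / (6) = 1.167
  x2 = (12 - (-3)·1.000 - (3)·1.000) / (10) = 1.200
  x3 = (-1 - (-3)·1.000 - (-2)·1.000) / (9) = 0.444
Iteration 2:
  x1 = (11 - (1)·1.200 - (3)·0.444) / (6) = 1.411
  x2 = (12 - (-3)·1.167 - (3)·0.444) / (10) = 1.417
  x3 = (-1 - (-3)·1.167 - (-2)·1.200) / (9) = 0.545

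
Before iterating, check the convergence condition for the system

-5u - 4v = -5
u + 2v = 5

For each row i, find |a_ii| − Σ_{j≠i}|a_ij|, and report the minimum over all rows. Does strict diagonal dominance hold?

1

row 1: |-5| − (4) = 1
row 2: |2| − (1) = 1
minimum over rows = 1 → strictly diagonally dominant (convergence guaranteed)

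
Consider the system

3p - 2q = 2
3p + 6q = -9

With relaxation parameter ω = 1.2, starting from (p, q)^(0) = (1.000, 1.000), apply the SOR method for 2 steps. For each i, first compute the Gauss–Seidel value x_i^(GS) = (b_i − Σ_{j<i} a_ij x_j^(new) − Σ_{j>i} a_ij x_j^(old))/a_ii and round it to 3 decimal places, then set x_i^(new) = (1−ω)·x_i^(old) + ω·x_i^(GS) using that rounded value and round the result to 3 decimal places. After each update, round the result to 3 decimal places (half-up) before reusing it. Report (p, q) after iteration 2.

Iteration 1:
  p: GS value = (2 - (-2)·1.000) / (3) = 1.333;  p ← (1−ω)·1.000 + ω·1.333 = 1.400
  q: GS value = (-9 - (3)·1.400) / (6) = -2.200;  q ← (1−ω)·1.000 + ω·-2.200 = -2.840
Iteration 2:
  p: GS value = (2 - (-2)·-2.840) / (3) = -1.227;  p ← (1−ω)·1.400 + ω·-1.227 = -1.752
  q: GS value = (-9 - (3)·-1.752) / (6) = -0.624;  q ← (1−ω)·-2.840 + ω·-0.624 = -0.181

(-1.752, -0.181)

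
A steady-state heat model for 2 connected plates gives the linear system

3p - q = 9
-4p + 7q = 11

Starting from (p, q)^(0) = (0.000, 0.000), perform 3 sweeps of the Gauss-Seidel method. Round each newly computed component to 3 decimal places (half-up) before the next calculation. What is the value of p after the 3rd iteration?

Iteration 1:
  p = (9 - (-1)·0.000) / (3) = 3.000
  q = (11 - (-4)·3.000) / (7) = 3.286
Iteration 2:
  p = (9 - (-1)·3.286) / (3) = 4.095
  q = (11 - (-4)·4.095) / (7) = 3.911
Iteration 3:
  p = (9 - (-1)·3.911) / (3) = 4.304
  q = (11 - (-4)·4.304) / (7) = 4.031

4.304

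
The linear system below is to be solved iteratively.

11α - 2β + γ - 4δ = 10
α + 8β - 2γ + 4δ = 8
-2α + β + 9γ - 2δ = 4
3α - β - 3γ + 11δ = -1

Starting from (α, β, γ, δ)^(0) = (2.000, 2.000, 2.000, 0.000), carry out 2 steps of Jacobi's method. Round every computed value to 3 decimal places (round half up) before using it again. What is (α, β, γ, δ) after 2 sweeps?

(1.109, 0.985, 0.568, -0.093)

Iteration 1:
  α = (10 - (-2)·2.000 - (1)·2.000 - (-4)·0.000) / (11) = 1.091
  β = (8 - (1)·2.000 - (-2)·2.000 - (4)·0.000) / (8) = 1.250
  γ = (4 - (-2)·2.000 - (1)·2.000 - (-2)·0.000) / (9) = 0.667
  δ = (-1 - (3)·2.000 - (-1)·2.000 - (-3)·2.000) / (11) = 0.091
Iteration 2:
  α = (10 - (-2)·1.250 - (1)·0.667 - (-4)·0.091) / (11) = 1.109
  β = (8 - (1)·1.091 - (-2)·0.667 - (4)·0.091) / (8) = 0.985
  γ = (4 - (-2)·1.091 - (1)·1.250 - (-2)·0.091) / (9) = 0.568
  δ = (-1 - (3)·1.091 - (-1)·1.250 - (-3)·0.667) / (11) = -0.093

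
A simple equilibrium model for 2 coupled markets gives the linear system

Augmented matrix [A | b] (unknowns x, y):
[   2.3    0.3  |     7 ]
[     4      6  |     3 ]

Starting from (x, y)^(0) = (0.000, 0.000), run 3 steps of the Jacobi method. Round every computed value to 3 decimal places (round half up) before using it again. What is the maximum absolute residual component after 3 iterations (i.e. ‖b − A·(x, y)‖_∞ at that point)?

Iteration 1:
  x = (7 - (0.3)·0.000) / (2.3) = 3.043
  y = (3 - (4)·0.000) / (6) = 0.500
Iteration 2:
  x = (7 - (0.3)·0.500) / (2.3) = 2.978
  y = (3 - (4)·3.043) / (6) = -1.529
Iteration 3:
  x = (7 - (0.3)·-1.529) / (2.3) = 3.243
  y = (3 - (4)·2.978) / (6) = -1.485
Residual b − A·x = (-0.013, -1.062); ∞-norm = 1.062

1.062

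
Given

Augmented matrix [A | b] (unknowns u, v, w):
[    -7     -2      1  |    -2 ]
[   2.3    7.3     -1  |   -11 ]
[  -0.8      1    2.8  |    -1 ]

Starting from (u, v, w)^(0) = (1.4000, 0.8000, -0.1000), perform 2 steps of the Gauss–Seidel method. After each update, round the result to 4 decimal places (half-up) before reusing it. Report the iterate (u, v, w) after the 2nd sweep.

Iteration 1:
  u = (-2 - (-2)·0.8000 - (1)·-0.1000) / (-7) = 0.0429
  v = (-11 - (2.3)·0.0429 - (-1)·-0.1000) / (7.3) = -1.5341
  w = (-1 - (-0.8)·0.0429 - (1)·-1.5341) / (2.8) = 0.2030
Iteration 2:
  u = (-2 - (-2)·-1.5341 - (1)·0.2030) / (-7) = 0.7530
  v = (-11 - (2.3)·0.7530 - (-1)·0.2030) / (7.3) = -1.7163
  w = (-1 - (-0.8)·0.7530 - (1)·-1.7163) / (2.8) = 0.4710

(0.7530, -1.7163, 0.4710)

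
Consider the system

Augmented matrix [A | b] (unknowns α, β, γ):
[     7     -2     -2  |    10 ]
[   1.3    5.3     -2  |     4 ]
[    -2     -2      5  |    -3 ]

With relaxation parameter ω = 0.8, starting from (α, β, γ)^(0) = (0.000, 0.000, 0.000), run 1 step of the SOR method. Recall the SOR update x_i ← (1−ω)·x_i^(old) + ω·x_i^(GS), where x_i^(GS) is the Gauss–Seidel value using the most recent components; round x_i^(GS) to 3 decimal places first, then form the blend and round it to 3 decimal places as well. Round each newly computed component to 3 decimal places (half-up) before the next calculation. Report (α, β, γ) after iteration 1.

Iteration 1:
  α: GS value = (10 - (-2)·0.000 - (-2)·0.000) / (7) = 1.429;  α ← (1−ω)·0.000 + ω·1.429 = 1.143
  β: GS value = (4 - (1.3)·1.143 - (-2)·0.000) / (5.3) = 0.474;  β ← (1−ω)·0.000 + ω·0.474 = 0.379
  γ: GS value = (-3 - (-2)·1.143 - (-2)·0.379) / (5) = 0.009;  γ ← (1−ω)·0.000 + ω·0.009 = 0.007

(1.143, 0.379, 0.007)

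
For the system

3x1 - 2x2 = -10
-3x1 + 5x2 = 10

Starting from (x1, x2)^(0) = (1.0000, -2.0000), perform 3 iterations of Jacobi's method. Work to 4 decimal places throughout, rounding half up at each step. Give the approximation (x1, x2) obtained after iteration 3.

Iteration 1:
  x1 = (-10 - (-2)·-2.0000) / (3) = -4.6667
  x2 = (10 - (-3)·1.0000) / (5) = 2.6000
Iteration 2:
  x1 = (-10 - (-2)·2.6000) / (3) = -1.6000
  x2 = (10 - (-3)·-4.6667) / (5) = -0.8000
Iteration 3:
  x1 = (-10 - (-2)·-0.8000) / (3) = -3.8667
  x2 = (10 - (-3)·-1.6000) / (5) = 1.0400

(-3.8667, 1.0400)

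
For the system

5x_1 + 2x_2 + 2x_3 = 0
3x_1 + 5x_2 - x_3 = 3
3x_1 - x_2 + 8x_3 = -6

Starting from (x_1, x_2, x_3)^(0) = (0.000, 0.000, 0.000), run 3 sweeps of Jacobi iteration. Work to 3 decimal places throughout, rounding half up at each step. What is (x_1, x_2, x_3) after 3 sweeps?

Iteration 1:
  x_1 = (0 - (2)·0.000 - (2)·0.000) / (5) = 0.000
  x_2 = (3 - (3)·0.000 - (-1)·0.000) / (5) = 0.600
  x_3 = (-6 - (3)·0.000 - (-1)·0.000) / (8) = -0.750
Iteration 2:
  x_1 = (0 - (2)·0.600 - (2)·-0.750) / (5) = 0.060
  x_2 = (3 - (3)·0.000 - (-1)·-0.750) / (5) = 0.450
  x_3 = (-6 - (3)·0.000 - (-1)·0.600) / (8) = -0.675
Iteration 3:
  x_1 = (0 - (2)·0.450 - (2)·-0.675) / (5) = 0.090
  x_2 = (3 - (3)·0.060 - (-1)·-0.675) / (5) = 0.429
  x_3 = (-6 - (3)·0.060 - (-1)·0.450) / (8) = -0.716

(0.090, 0.429, -0.716)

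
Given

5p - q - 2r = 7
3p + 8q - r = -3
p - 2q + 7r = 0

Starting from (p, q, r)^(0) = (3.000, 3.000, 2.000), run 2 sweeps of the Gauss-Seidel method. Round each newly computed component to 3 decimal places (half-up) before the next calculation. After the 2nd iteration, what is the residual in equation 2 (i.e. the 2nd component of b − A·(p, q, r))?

0.388

Iteration 1:
  p = (7 - (-1)·3.000 - (-2)·2.000) / (5) = 2.800
  q = (-3 - (3)·2.800 - (-1)·2.000) / (8) = -1.175
  r = (0 - (1)·2.800 - (-2)·-1.175) / (7) = -0.736
Iteration 2:
  p = (7 - (-1)·-1.175 - (-2)·-0.736) / (5) = 0.871
  q = (-3 - (3)·0.871 - (-1)·-0.736) / (8) = -0.794
  r = (0 - (1)·0.871 - (-2)·-0.794) / (7) = -0.351
Residual b − A·x = (1.149, 0.388, -0.002)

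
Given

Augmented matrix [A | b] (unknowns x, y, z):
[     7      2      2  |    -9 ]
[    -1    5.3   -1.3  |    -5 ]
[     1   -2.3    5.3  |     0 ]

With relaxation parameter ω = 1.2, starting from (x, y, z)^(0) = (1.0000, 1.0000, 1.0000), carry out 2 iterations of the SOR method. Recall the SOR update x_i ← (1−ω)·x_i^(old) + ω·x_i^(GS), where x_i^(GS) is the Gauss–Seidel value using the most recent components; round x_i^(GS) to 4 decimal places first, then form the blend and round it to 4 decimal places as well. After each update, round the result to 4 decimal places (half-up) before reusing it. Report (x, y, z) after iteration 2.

(-0.3493, -1.0340, -0.3640)

Iteration 1:
  x: GS value = (-9 - (2)·1.0000 - (2)·1.0000) / (7) = -1.8571;  x ← (1−ω)·1.0000 + ω·-1.8571 = -2.4285
  y: GS value = (-5 - (-1)·-2.4285 - (-1.3)·1.0000) / (5.3) = -1.1563;  y ← (1−ω)·1.0000 + ω·-1.1563 = -1.5876
  z: GS value = (0 - (1)·-2.4285 - (-2.3)·-1.5876) / (5.3) = -0.2308;  z ← (1−ω)·1.0000 + ω·-0.2308 = -0.4770
Iteration 2:
  x: GS value = (-9 - (2)·-1.5876 - (2)·-0.4770) / (7) = -0.6958;  x ← (1−ω)·-2.4285 + ω·-0.6958 = -0.3493
  y: GS value = (-5 - (-1)·-0.3493 - (-1.3)·-0.4770) / (5.3) = -1.1263;  y ← (1−ω)·-1.5876 + ω·-1.1263 = -1.0340
  z: GS value = (0 - (1)·-0.3493 - (-2.3)·-1.0340) / (5.3) = -0.3828;  z ← (1−ω)·-0.4770 + ω·-0.3828 = -0.3640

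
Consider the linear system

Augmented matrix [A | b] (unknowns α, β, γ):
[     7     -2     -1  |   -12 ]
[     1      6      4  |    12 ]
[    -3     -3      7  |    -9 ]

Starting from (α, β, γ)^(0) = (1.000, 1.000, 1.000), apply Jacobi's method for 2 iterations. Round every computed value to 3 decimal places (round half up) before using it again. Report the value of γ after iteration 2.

Iteration 1:
  α = (-12 - (-2)·1.000 - (-1)·1.000) / (7) = -1.286
  β = (12 - (1)·1.000 - (4)·1.000) / (6) = 1.167
  γ = (-9 - (-3)·1.000 - (-3)·1.000) / (7) = -0.429
Iteration 2:
  α = (-12 - (-2)·1.167 - (-1)·-0.429) / (7) = -1.442
  β = (12 - (1)·-1.286 - (4)·-0.429) / (6) = 2.500
  γ = (-9 - (-3)·-1.286 - (-3)·1.167) / (7) = -1.337

-1.337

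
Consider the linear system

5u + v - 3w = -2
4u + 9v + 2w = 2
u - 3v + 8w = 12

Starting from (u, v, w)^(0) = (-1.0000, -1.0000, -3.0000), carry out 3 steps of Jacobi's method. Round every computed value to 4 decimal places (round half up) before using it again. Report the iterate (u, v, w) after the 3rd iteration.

Iteration 1:
  u = (-2 - (1)·-1.0000 - (-3)·-3.0000) / (5) = -2.0000
  v = (2 - (4)·-1.0000 - (2)·-3.0000) / (9) = 1.3333
  w = (12 - (1)·-1.0000 - (-3)·-1.0000) / (8) = 1.2500
Iteration 2:
  u = (-2 - (1)·1.3333 - (-3)·1.2500) / (5) = 0.0833
  v = (2 - (4)·-2.0000 - (2)·1.2500) / (9) = 0.8333
  w = (12 - (1)·-2.0000 - (-3)·1.3333) / (8) = 2.2500
Iteration 3:
  u = (-2 - (1)·0.8333 - (-3)·2.2500) / (5) = 0.7833
  v = (2 - (4)·0.0833 - (2)·2.2500) / (9) = -0.3148
  w = (12 - (1)·0.0833 - (-3)·0.8333) / (8) = 1.8021

(0.7833, -0.3148, 1.8021)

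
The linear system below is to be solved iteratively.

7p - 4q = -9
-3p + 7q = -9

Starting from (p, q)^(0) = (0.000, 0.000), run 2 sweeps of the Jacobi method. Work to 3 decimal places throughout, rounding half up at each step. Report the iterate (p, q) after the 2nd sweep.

Iteration 1:
  p = (-9 - (-4)·0.000) / (7) = -1.286
  q = (-9 - (-3)·0.000) / (7) = -1.286
Iteration 2:
  p = (-9 - (-4)·-1.286) / (7) = -2.021
  q = (-9 - (-3)·-1.286) / (7) = -1.837

(-2.021, -1.837)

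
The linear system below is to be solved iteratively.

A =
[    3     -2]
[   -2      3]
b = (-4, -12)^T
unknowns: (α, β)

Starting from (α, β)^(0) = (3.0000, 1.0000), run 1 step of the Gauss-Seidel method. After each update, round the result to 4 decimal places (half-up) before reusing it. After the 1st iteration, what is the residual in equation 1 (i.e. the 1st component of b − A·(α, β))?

Iteration 1:
  α = (-4 - (-2)·1.0000) / (3) = -0.6667
  β = (-12 - (-2)·-0.6667) / (3) = -4.4445
Residual b − A·x = (-10.8889, 0.0001)

-10.8889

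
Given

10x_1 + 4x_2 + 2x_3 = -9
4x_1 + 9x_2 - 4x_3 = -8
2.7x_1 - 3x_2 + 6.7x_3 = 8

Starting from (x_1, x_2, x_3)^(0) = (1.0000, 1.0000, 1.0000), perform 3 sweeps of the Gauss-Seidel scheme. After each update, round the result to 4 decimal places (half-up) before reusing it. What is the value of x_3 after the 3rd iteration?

2.1114

Iteration 1:
  x_1 = (-9 - (4)·1.0000 - (2)·1.0000) / (10) = -1.5000
  x_2 = (-8 - (4)·-1.5000 - (-4)·1.0000) / (9) = 0.2222
  x_3 = (8 - (2.7)·-1.5000 - (-3)·0.2222) / (6.7) = 1.8980
Iteration 2:
  x_1 = (-9 - (4)·0.2222 - (2)·1.8980) / (10) = -1.3685
  x_2 = (-8 - (4)·-1.3685 - (-4)·1.8980) / (9) = 0.5629
  x_3 = (8 - (2.7)·-1.3685 - (-3)·0.5629) / (6.7) = 1.9976
Iteration 3:
  x_1 = (-9 - (4)·0.5629 - (2)·1.9976) / (10) = -1.5247
  x_2 = (-8 - (4)·-1.5247 - (-4)·1.9976) / (9) = 0.6766
  x_3 = (8 - (2.7)·-1.5247 - (-3)·0.6766) / (6.7) = 2.1114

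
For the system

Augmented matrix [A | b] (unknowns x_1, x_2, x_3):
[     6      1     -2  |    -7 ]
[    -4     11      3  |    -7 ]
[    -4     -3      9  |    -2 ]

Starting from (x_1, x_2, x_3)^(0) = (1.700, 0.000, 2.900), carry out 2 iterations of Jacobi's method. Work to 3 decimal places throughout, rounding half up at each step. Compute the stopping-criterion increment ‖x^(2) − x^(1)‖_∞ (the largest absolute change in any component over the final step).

Iteration 1:
  x_1 = (-7 - (1)·0.000 - (-2)·2.900) / (6) = -0.200
  x_2 = (-7 - (-4)·1.700 - (3)·2.900) / (11) = -0.809
  x_3 = (-2 - (-4)·1.700 - (-3)·0.000) / (9) = 0.533
Iteration 2:
  x_1 = (-7 - (1)·-0.809 - (-2)·0.533) / (6) = -0.854
  x_2 = (-7 - (-4)·-0.200 - (3)·0.533) / (11) = -0.854
  x_3 = (-2 - (-4)·-0.200 - (-3)·-0.809) / (9) = -0.581
Change: (-0.654, -0.045, -1.114) → max |·| = 1.114

1.114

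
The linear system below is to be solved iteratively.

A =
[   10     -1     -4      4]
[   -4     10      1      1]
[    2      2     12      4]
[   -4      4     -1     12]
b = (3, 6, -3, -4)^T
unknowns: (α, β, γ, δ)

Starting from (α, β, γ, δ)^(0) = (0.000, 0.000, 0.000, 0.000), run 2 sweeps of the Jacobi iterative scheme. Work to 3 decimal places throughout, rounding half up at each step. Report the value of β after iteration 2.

Iteration 1:
  α = (3 - (-1)·0.000 - (-4)·0.000 - (4)·0.000) / (10) = 0.300
  β = (6 - (-4)·0.000 - (1)·0.000 - (1)·0.000) / (10) = 0.600
  γ = (-3 - (2)·0.000 - (2)·0.000 - (4)·0.000) / (12) = -0.250
  δ = (-4 - (-4)·0.000 - (4)·0.000 - (-1)·0.000) / (12) = -0.333
Iteration 2:
  α = (3 - (-1)·0.600 - (-4)·-0.250 - (4)·-0.333) / (10) = 0.393
  β = (6 - (-4)·0.300 - (1)·-0.250 - (1)·-0.333) / (10) = 0.778
  γ = (-3 - (2)·0.300 - (2)·0.600 - (4)·-0.333) / (12) = -0.289
  δ = (-4 - (-4)·0.300 - (4)·0.600 - (-1)·-0.250) / (12) = -0.454

0.778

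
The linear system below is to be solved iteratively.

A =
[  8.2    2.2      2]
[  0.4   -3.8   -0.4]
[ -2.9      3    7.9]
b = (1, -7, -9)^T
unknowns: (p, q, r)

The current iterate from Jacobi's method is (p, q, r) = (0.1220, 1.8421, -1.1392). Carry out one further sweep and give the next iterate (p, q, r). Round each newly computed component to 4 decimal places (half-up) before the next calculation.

One sweep:
  p = (1 - (2.2)·1.8421 - (2)·-1.1392) / (8.2) = -0.0944
  q = (-7 - (0.4)·0.1220 - (-0.4)·-1.1392) / (-3.8) = 1.9749
  r = (-9 - (-2.9)·0.1220 - (3)·1.8421) / (7.9) = -1.7940

(-0.0944, 1.9749, -1.7940)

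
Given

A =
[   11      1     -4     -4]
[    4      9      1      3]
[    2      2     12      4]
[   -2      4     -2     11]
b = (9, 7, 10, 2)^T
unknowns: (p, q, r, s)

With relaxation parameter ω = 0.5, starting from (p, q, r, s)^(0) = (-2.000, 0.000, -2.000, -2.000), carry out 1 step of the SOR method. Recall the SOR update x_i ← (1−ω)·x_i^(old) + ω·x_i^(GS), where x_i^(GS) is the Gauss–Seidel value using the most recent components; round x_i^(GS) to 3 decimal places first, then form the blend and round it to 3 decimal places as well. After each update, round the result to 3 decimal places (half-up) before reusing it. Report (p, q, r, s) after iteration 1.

Iteration 1:
  p: GS value = (9 - (1)·0.000 - (-4)·-2.000 - (-4)·-2.000) / (11) = -0.636;  p ← (1−ω)·-2.000 + ω·-0.636 = -1.318
  q: GS value = (7 - (4)·-1.318 - (1)·-2.000 - (3)·-2.000) / (9) = 2.252;  q ← (1−ω)·0.000 + ω·2.252 = 1.126
  r: GS value = (10 - (2)·-1.318 - (2)·1.126 - (4)·-2.000) / (12) = 1.532;  r ← (1−ω)·-2.000 + ω·1.532 = -0.234
  s: GS value = (2 - (-2)·-1.318 - (4)·1.126 - (-2)·-0.234) / (11) = -0.510;  s ← (1−ω)·-2.000 + ω·-0.510 = -1.255

(-1.318, 1.126, -0.234, -1.255)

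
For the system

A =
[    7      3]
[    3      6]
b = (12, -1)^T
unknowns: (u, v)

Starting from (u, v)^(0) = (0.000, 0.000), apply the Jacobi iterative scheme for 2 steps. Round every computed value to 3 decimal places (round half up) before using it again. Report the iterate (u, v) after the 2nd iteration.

(1.786, -1.024)

Iteration 1:
  u = (12 - (3)·0.000) / (7) = 1.714
  v = (-1 - (3)·0.000) / (6) = -0.167
Iteration 2:
  u = (12 - (3)·-0.167) / (7) = 1.786
  v = (-1 - (3)·1.714) / (6) = -1.024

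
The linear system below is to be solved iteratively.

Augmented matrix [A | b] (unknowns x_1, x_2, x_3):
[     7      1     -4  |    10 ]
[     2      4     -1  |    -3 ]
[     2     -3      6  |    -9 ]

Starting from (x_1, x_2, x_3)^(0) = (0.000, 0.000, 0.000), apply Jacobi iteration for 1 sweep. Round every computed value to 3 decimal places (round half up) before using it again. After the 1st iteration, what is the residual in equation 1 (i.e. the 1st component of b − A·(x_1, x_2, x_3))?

-5.253

Iteration 1:
  x_1 = (10 - (1)·0.000 - (-4)·0.000) / (7) = 1.429
  x_2 = (-3 - (2)·0.000 - (-1)·0.000) / (4) = -0.750
  x_3 = (-9 - (2)·0.000 - (-3)·0.000) / (6) = -1.500
Residual b − A·x = (-5.253, -4.358, -5.108)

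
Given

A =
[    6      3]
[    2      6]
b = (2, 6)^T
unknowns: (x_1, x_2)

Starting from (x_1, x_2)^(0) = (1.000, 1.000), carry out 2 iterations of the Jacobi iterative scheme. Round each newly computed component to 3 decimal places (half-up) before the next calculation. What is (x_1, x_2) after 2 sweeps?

Iteration 1:
  x_1 = (2 - (3)·1.000) / (6) = -0.167
  x_2 = (6 - (2)·1.000) / (6) = 0.667
Iteration 2:
  x_1 = (2 - (3)·0.667) / (6) = 0.000
  x_2 = (6 - (2)·-0.167) / (6) = 1.056

(0.000, 1.056)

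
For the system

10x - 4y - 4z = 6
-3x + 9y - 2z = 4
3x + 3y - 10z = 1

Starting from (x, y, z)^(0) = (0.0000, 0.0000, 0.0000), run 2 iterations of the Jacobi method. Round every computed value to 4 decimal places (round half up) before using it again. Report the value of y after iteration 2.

0.6222

Iteration 1:
  x = (6 - (-4)·0.0000 - (-4)·0.0000) / (10) = 0.6000
  y = (4 - (-3)·0.0000 - (-2)·0.0000) / (9) = 0.4444
  z = (1 - (3)·0.0000 - (3)·0.0000) / (-10) = -0.1000
Iteration 2:
  x = (6 - (-4)·0.4444 - (-4)·-0.1000) / (10) = 0.7378
  y = (4 - (-3)·0.6000 - (-2)·-0.1000) / (9) = 0.6222
  z = (1 - (3)·0.6000 - (3)·0.4444) / (-10) = 0.2133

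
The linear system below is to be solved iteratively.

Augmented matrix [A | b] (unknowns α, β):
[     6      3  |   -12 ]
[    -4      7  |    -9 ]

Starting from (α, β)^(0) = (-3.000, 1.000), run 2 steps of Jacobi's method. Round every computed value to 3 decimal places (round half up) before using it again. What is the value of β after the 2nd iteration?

-2.714

Iteration 1:
  α = (-12 - (3)·1.000) / (6) = -2.500
  β = (-9 - (-4)·-3.000) / (7) = -3.000
Iteration 2:
  α = (-12 - (3)·-3.000) / (6) = -0.500
  β = (-9 - (-4)·-2.500) / (7) = -2.714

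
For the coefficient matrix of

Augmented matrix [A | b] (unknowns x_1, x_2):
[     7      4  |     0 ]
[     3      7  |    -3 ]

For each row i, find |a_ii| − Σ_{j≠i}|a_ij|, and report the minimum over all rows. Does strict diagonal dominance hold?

row 1: |7| − (4) = 3
row 2: |7| − (3) = 4
minimum over rows = 3 → strictly diagonally dominant (convergence guaranteed)

3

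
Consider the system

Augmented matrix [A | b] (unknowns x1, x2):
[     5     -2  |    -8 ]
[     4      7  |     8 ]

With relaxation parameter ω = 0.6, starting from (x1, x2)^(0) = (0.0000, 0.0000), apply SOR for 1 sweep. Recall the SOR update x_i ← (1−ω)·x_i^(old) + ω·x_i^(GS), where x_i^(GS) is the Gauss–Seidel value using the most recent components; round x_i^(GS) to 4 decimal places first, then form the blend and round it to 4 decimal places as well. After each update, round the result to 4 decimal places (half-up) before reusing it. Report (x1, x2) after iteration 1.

Iteration 1:
  x1: GS value = (-8 - (-2)·0.0000) / (5) = -1.6000;  x1 ← (1−ω)·0.0000 + ω·-1.6000 = -0.9600
  x2: GS value = (8 - (4)·-0.9600) / (7) = 1.6914;  x2 ← (1−ω)·0.0000 + ω·1.6914 = 1.0148

(-0.9600, 1.0148)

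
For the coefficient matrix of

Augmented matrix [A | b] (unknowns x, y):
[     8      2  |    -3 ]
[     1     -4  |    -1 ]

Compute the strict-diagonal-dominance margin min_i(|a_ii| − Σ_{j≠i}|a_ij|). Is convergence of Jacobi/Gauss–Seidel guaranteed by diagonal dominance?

3

row 1: |8| − (2) = 6
row 2: |-4| − (1) = 3
minimum over rows = 3 → strictly diagonally dominant (convergence guaranteed)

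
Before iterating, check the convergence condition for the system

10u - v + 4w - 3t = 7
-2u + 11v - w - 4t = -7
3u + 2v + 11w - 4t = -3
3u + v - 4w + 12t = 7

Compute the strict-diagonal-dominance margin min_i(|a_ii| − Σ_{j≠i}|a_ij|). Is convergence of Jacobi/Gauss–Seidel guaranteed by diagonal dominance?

2

row 1: |10| − (1+4+3) = 2
row 2: |11| − (2+1+4) = 4
row 3: |11| − (3+2+4) = 2
row 4: |12| − (3+1+4) = 4
minimum over rows = 2 → strictly diagonally dominant (convergence guaranteed)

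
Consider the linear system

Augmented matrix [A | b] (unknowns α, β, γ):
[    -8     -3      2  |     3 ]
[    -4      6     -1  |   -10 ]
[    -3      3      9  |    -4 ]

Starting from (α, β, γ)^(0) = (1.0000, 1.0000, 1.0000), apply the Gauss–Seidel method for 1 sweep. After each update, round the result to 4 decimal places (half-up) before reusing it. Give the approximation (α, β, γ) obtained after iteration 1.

(-0.5000, -1.8333, 0.0000)

Iteration 1:
  α = (3 - (-3)·1.0000 - (2)·1.0000) / (-8) = -0.5000
  β = (-10 - (-4)·-0.5000 - (-1)·1.0000) / (6) = -1.8333
  γ = (-4 - (-3)·-0.5000 - (3)·-1.8333) / (9) = 0.0000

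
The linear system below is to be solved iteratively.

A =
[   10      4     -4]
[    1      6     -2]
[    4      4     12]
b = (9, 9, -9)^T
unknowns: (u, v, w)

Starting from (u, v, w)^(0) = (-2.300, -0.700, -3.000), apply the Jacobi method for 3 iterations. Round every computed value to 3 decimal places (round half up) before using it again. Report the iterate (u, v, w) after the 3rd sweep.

Iteration 1:
  u = (9 - (4)·-0.700 - (-4)·-3.000) / (10) = -0.020
  v = (9 - (1)·-2.300 - (-2)·-3.000) / (6) = 0.883
  w = (-9 - (4)·-2.300 - (4)·-0.700) / (12) = 0.250
Iteration 2:
  u = (9 - (4)·0.883 - (-4)·0.250) / (10) = 0.647
  v = (9 - (1)·-0.020 - (-2)·0.250) / (6) = 1.587
  w = (-9 - (4)·-0.020 - (4)·0.883) / (12) = -1.038
Iteration 3:
  u = (9 - (4)·1.587 - (-4)·-1.038) / (10) = -0.150
  v = (9 - (1)·0.647 - (-2)·-1.038) / (6) = 1.046
  w = (-9 - (4)·0.647 - (4)·1.587) / (12) = -1.495

(-0.150, 1.046, -1.495)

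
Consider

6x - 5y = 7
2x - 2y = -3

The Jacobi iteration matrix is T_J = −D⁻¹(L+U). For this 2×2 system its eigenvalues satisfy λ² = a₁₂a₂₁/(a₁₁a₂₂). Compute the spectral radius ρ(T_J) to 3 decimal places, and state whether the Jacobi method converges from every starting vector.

0.913

a₁₂a₂₁/(a₁₁a₂₂) = (-5)·(2) / ((6)·(-2)) = 0.833333
ρ = √|0.833333| = √0.833333 = 0.913
ρ < 1, so Jacobi converges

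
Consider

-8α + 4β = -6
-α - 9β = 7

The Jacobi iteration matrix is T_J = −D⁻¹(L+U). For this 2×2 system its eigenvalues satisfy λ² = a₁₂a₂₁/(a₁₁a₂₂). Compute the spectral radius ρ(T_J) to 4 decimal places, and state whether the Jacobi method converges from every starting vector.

a₁₂a₂₁/(a₁₁a₂₂) = (4)·(-1) / ((-8)·(-9)) = -0.055556
ρ = √|-0.055556| = √0.055556 = 0.2357
ρ < 1, so Jacobi converges

0.2357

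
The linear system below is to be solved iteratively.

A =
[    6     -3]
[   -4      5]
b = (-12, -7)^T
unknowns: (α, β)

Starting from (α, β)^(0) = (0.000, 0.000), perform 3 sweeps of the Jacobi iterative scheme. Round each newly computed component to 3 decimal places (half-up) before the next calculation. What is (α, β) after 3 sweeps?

Iteration 1:
  α = (-12 - (-3)·0.000) / (6) = -2.000
  β = (-7 - (-4)·0.000) / (5) = -1.400
Iteration 2:
  α = (-12 - (-3)·-1.400) / (6) = -2.700
  β = (-7 - (-4)·-2.000) / (5) = -3.000
Iteration 3:
  α = (-12 - (-3)·-3.000) / (6) = -3.500
  β = (-7 - (-4)·-2.700) / (5) = -3.560

(-3.500, -3.560)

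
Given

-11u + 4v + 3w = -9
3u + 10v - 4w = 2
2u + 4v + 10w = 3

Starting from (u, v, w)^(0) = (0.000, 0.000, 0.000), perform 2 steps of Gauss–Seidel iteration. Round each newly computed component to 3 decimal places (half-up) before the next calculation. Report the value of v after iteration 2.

0.008

Iteration 1:
  u = (-9 - (4)·0.000 - (3)·0.000) / (-11) = 0.818
  v = (2 - (3)·0.818 - (-4)·0.000) / (10) = -0.045
  w = (3 - (2)·0.818 - (4)·-0.045) / (10) = 0.154
Iteration 2:
  u = (-9 - (4)·-0.045 - (3)·0.154) / (-11) = 0.844
  v = (2 - (3)·0.844 - (-4)·0.154) / (10) = 0.008
  w = (3 - (2)·0.844 - (4)·0.008) / (10) = 0.128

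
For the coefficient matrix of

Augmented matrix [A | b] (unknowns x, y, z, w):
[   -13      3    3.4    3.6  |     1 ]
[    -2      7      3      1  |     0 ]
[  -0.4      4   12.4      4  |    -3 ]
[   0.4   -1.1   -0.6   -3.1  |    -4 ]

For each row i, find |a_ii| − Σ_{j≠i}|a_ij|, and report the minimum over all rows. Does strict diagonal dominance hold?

row 1: |-13| − (3+3.4+3.6) = 3
row 2: |7| − (2+3+1) = 1
row 3: |12.4| − (0.4+4+4) = 4
row 4: |-3.1| − (0.4+1.1+0.6) = 1
minimum over rows = 1 → strictly diagonally dominant (convergence guaranteed)

1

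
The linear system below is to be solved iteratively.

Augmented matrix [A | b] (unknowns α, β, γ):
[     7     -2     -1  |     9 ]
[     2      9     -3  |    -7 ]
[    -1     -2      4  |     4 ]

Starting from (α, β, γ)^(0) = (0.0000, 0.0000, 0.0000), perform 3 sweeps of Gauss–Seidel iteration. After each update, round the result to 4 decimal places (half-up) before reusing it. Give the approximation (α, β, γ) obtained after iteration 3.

(1.1970, -0.7455, 0.9265)

Iteration 1:
  α = (9 - (-2)·0.0000 - (-1)·0.0000) / (7) = 1.2857
  β = (-7 - (2)·1.2857 - (-3)·0.0000) / (9) = -1.0635
  γ = (4 - (-1)·1.2857 - (-2)·-1.0635) / (4) = 0.7897
Iteration 2:
  α = (9 - (-2)·-1.0635 - (-1)·0.7897) / (7) = 1.0947
  β = (-7 - (2)·1.0947 - (-3)·0.7897) / (9) = -0.7578
  γ = (4 - (-1)·1.0947 - (-2)·-0.7578) / (4) = 0.8948
Iteration 3:
  α = (9 - (-2)·-0.7578 - (-1)·0.8948) / (7) = 1.1970
  β = (-7 - (2)·1.1970 - (-3)·0.8948) / (9) = -0.7455
  γ = (4 - (-1)·1.1970 - (-2)·-0.7455) / (4) = 0.9265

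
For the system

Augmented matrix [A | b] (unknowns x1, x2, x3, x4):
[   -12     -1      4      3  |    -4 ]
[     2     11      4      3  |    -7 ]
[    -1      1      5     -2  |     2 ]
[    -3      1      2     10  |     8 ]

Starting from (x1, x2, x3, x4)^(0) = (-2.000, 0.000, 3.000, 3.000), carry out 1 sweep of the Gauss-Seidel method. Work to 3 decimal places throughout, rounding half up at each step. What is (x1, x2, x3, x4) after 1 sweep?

Iteration 1:
  x1 = (-4 - (-1)·0.000 - (4)·3.000 - (3)·3.000) / (-12) = 2.083
  x2 = (-7 - (2)·2.083 - (4)·3.000 - (3)·3.000) / (11) = -2.924
  x3 = (2 - (-1)·2.083 - (1)·-2.924 - (-2)·3.000) / (5) = 2.601
  x4 = (8 - (-3)·2.083 - (1)·-2.924 - (2)·2.601) / (10) = 1.197

(2.083, -2.924, 2.601, 1.197)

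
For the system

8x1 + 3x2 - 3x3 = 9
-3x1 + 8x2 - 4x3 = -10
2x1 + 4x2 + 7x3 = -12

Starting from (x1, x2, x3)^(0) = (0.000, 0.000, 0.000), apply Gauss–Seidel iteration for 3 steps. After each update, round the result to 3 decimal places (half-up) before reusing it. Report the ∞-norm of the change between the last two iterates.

Iteration 1:
  x1 = (9 - (3)·0.000 - (-3)·0.000) / (8) = 1.125
  x2 = (-10 - (-3)·1.125 - (-4)·0.000) / (8) = -0.828
  x3 = (-12 - (2)·1.125 - (4)·-0.828) / (7) = -1.563
Iteration 2:
  x1 = (9 - (3)·-0.828 - (-3)·-1.563) / (8) = 0.849
  x2 = (-10 - (-3)·0.849 - (-4)·-1.563) / (8) = -1.713
  x3 = (-12 - (2)·0.849 - (4)·-1.713) / (7) = -0.978
Iteration 3:
  x1 = (9 - (3)·-1.713 - (-3)·-0.978) / (8) = 1.401
  x2 = (-10 - (-3)·1.401 - (-4)·-0.978) / (8) = -1.214
  x3 = (-12 - (2)·1.401 - (4)·-1.214) / (7) = -1.421
Change: (0.552, 0.499, -0.443) → max |·| = 0.552

0.552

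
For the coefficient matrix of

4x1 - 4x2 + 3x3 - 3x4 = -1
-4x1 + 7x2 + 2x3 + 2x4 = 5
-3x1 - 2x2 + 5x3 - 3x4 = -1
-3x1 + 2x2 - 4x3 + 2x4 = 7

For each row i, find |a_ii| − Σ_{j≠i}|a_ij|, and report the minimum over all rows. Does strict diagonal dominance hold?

-7

row 1: |4| − (4+3+3) = -6
row 2: |7| − (4+2+2) = -1
row 3: |5| − (3+2+3) = -3
row 4: |2| − (3+2+4) = -7
minimum over rows = -7 → not strictly diagonally dominant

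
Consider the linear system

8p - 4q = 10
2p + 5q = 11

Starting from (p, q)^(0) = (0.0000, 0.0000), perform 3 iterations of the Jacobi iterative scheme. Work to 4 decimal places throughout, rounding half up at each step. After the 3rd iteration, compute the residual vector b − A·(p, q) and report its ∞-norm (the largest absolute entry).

Iteration 1:
  p = (10 - (-4)·0.0000) / (8) = 1.2500
  q = (11 - (2)·0.0000) / (5) = 2.2000
Iteration 2:
  p = (10 - (-4)·2.2000) / (8) = 2.3500
  q = (11 - (2)·1.2500) / (5) = 1.7000
Iteration 3:
  p = (10 - (-4)·1.7000) / (8) = 2.1000
  q = (11 - (2)·2.3500) / (5) = 1.2600
Residual b − A·x = (-1.7600, 0.5000); ∞-norm = 1.7600

1.7600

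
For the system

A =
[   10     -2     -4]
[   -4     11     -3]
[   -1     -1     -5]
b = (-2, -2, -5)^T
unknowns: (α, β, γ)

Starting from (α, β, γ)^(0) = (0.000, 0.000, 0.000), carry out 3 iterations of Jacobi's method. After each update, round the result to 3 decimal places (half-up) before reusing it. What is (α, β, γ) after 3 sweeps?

Iteration 1:
  α = (-2 - (-2)·0.000 - (-4)·0.000) / (10) = -0.200
  β = (-2 - (-4)·0.000 - (-3)·0.000) / (11) = -0.182
  γ = (-5 - (-1)·0.000 - (-1)·0.000) / (-5) = 1.000
Iteration 2:
  α = (-2 - (-2)·-0.182 - (-4)·1.000) / (10) = 0.164
  β = (-2 - (-4)·-0.200 - (-3)·1.000) / (11) = 0.018
  γ = (-5 - (-1)·-0.200 - (-1)·-0.182) / (-5) = 1.076
Iteration 3:
  α = (-2 - (-2)·0.018 - (-4)·1.076) / (10) = 0.234
  β = (-2 - (-4)·0.164 - (-3)·1.076) / (11) = 0.171
  γ = (-5 - (-1)·0.164 - (-1)·0.018) / (-5) = 0.964

(0.234, 0.171, 0.964)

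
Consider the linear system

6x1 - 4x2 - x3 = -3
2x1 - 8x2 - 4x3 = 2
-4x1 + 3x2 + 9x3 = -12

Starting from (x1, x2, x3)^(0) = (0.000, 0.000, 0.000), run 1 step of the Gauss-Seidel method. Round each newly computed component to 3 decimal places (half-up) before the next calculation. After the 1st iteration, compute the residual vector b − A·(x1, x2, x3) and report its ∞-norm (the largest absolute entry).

5.724

Iteration 1:
  x1 = (-3 - (-4)·0.000 - (-1)·0.000) / (6) = -0.500
  x2 = (2 - (2)·-0.500 - (-4)·0.000) / (-8) = -0.375
  x3 = (-12 - (-4)·-0.500 - (3)·-0.375) / (9) = -1.431
Residual b − A·x = (-2.931, -5.724, 0.004); ∞-norm = 5.724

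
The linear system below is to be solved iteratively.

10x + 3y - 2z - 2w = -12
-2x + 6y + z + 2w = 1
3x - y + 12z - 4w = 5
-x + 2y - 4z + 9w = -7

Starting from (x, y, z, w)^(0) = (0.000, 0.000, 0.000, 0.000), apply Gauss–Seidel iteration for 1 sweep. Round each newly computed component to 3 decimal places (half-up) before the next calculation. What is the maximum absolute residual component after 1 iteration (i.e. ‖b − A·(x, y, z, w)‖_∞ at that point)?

2.197

Iteration 1:
  x = (-12 - (3)·0.000 - (-2)·0.000 - (-2)·0.000) / (10) = -1.200
  y = (1 - (-2)·-1.200 - (1)·0.000 - (2)·0.000) / (6) = -0.233
  z = (5 - (3)·-1.200 - (-1)·-0.233 - (-4)·0.000) / (12) = 0.697
  w = (-7 - (-1)·-1.200 - (2)·-0.233 - (-4)·0.697) / (9) = -0.550
Residual b − A·x = (0.993, 0.401, -2.197, 0.004); ∞-norm = 2.197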